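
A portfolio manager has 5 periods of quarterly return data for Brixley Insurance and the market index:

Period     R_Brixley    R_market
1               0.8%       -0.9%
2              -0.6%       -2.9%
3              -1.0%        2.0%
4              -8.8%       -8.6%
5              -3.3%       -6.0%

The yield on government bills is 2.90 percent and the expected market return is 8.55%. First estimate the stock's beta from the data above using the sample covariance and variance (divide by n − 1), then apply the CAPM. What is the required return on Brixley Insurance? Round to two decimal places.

Mean R_i = (0.8 − 0.6 − 1.0 − 8.8 − 3.3) / 5 = -2.5800%
Mean R_m = (-0.9 − 2.9 + 2.0 − 8.6 − 6.0) / 5 = -3.2800%
Σ(R_i − R̄_i)(R_m − R̄_m) = 52.1880  ⇒  Cov = 52.1880 / 4 = 13.0470
Σ(R_m − R̄_m)² = 69.3880  ⇒  Var(R_m) = 69.3880 / 4 = 17.3470
β = Cov / Var(R_m) = 13.0470 / 17.3470 = 0.7521
MRP = 8.55% − 2.90% = 5.65%
E(R) = R_f + β × MRP = 2.90% + 0.7521 × 5.65% = 7.15%

7.15%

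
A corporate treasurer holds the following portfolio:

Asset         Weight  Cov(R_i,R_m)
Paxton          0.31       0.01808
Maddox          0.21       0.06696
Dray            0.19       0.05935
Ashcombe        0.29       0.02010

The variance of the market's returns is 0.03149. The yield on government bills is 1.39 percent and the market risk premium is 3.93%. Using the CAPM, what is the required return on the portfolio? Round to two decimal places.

5.98%

β_Paxton = 0.01808 / 0.03149 = 0.5742
β_Maddox = 0.06696 / 0.03149 = 2.1264
β_Dray = 0.05935 / 0.03149 = 1.8847
β_Ashcombe = 0.02010 / 0.03149 = 0.6383
β_P = Σ w_i β_i = 0.31×0.5742 + 0.21×2.1264 + 0.19×1.8847 + 0.29×0.6383 = 1.1677
E(R_P) = R_f + β_P × MRP = 1.39% + 1.1677 × 3.93% = 5.98%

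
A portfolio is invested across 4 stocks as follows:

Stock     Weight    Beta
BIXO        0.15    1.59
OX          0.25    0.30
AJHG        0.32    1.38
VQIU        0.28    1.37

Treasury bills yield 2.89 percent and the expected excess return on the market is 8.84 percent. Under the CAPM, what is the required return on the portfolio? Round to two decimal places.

12.96%

β_P = Σ w_i β_i = 0.15×1.59 + 0.25×0.30 + 0.32×1.38 + 0.28×1.37 = 1.1387
E(R_P) = R_f + β_P × MRP = 2.89% + 1.1387 × 8.84% = 12.96%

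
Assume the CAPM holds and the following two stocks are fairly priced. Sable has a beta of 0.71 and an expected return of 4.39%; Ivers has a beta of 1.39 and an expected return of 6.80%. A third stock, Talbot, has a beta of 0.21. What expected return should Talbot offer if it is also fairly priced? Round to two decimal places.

2.62%

MRP (SML slope) = (6.80% − 4.39%) / (1.39 − 0.71) = 2.41% / 0.68 = 3.5441%
R_f (intercept) = 4.39% − 0.71 × 3.5441% = 1.8737%
E(R_Talbot) = R_f + β × MRP = 1.8737% + 0.21 × 3.5441% = 2.62%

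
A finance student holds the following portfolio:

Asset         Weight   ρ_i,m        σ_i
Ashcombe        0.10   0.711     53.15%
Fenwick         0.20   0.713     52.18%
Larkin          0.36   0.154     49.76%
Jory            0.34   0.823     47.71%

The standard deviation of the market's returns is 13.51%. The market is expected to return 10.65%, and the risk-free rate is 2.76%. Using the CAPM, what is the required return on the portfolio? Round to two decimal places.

β_Ashcombe = 0.711 × 53.15% / 13.51% = 2.7972
β_Fenwick = 0.713 × 52.18% / 13.51% = 2.7538
β_Larkin = 0.154 × 49.76% / 13.51% = 0.5672
β_Jory = 0.823 × 47.71% / 13.51% = 2.9064
β_P = Σ w_i β_i = 0.10×2.7972 + 0.20×2.7538 + 0.36×0.5672 + 0.34×2.9064 = 2.0228
MRP = 10.65% − 2.76% = 7.89%
E(R_P) = R_f + β_P × MRP = 2.76% + 2.0228 × 7.89% = 18.72%

18.72%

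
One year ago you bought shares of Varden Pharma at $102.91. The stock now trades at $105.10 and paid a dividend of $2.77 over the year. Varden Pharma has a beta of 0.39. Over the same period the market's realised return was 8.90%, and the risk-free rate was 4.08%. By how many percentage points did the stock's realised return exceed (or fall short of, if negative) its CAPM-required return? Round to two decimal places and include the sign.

Realised HPR = (P1 + D1 − P0) / P0 = (105.10 + 2.77 − 102.91) / 102.91 = 4.96 / 102.91 = 4.8197%
MRP = 8.90% − 4.08% = 4.82%
CAPM required = R_f + β·MRP = 4.08% + 0.39 × 4.82% = 5.9598%
α = realised − required = 4.8197% − 5.9598% = -1.14%

-1.14%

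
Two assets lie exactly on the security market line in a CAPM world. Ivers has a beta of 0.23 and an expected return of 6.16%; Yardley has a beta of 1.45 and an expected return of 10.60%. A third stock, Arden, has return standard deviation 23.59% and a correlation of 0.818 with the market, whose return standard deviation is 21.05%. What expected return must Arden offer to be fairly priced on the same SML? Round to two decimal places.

MRP = (10.60% − 6.16%) / (1.45 − 0.23) = 3.6393%
R_f = 6.16% − 0.23 × 3.6393% = 5.3230%
β_Arden = ρ·σ_i/σ_m = 0.818 × 23.59 / 21.05 = 0.9167
E(R_Arden) = R_f + β × MRP = 5.3230% + 0.9167 × 3.6393% = 8.66%

8.66%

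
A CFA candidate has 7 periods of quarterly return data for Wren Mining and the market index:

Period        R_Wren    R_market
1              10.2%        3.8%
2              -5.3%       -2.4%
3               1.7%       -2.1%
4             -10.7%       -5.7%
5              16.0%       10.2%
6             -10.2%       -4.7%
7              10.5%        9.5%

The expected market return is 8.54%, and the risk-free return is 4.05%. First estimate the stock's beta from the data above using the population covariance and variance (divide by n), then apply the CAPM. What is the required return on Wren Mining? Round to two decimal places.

10.96%

Mean R_i = (10.2 − 5.3 + 1.7 − 10.7 + 16.0 − 10.2 + 10.5) / 7 = 1.7429%
Mean R_m = (3.8 − 2.4 − 2.1 − 5.7 + 10.2 − 4.7 + 9.5) / 7 = 1.2286%
Σ(R_i − R̄_i)(R_m − R̄_m) = 404.8014  ⇒  Cov = 404.8014 / 7 = 57.8288
Σ(R_m − R̄_m)² = 262.9143  ⇒  Var(R_m) = 262.9143 / 7 = 37.5592
β = Cov / Var(R_m) = 57.8288 / 37.5592 = 1.5397
MRP = 8.54% − 4.05% = 4.49%
E(R) = R_f + β × MRP = 4.05% + 1.5397 × 4.49% = 10.96%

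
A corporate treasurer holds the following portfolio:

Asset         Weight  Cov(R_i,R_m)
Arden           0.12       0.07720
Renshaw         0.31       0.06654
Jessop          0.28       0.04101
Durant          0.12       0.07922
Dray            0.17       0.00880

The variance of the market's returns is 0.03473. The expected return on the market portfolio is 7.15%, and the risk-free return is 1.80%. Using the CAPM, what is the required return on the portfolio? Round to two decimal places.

9.87%

β_Arden = 0.07720 / 0.03473 = 2.2229
β_Renshaw = 0.06654 / 0.03473 = 1.9159
β_Jessop = 0.04101 / 0.03473 = 1.1808
β_Durant = 0.07922 / 0.03473 = 2.2810
β_Dray = 0.00880 / 0.03473 = 0.2534
β_P = Σ w_i β_i = 0.12×2.2229 + 0.31×1.9159 + 0.28×1.1808 + 0.12×2.2810 + 0.17×0.2534 = 1.5081
MRP = 7.15% − 1.80% = 5.35%
E(R_P) = R_f + β_P × MRP = 1.80% + 1.5081 × 5.35% = 9.87%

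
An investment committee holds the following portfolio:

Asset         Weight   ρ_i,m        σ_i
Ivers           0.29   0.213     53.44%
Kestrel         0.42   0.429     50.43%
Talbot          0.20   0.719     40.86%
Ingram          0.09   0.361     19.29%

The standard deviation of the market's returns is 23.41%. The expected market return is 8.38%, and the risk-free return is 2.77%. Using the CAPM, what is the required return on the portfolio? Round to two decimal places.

7.30%

β_Ivers = 0.213 × 53.44% / 23.41% = 0.4862
β_Kestrel = 0.429 × 50.43% / 23.41% = 0.9242
β_Talbot = 0.719 × 40.86% / 23.41% = 1.2549
β_Ingram = 0.361 × 19.29% / 23.41% = 0.2975
β_P = Σ w_i β_i = 0.29×0.4862 + 0.42×0.9242 + 0.20×1.2549 + 0.09×0.2975 = 0.8069
MRP = 8.38% − 2.77% = 5.61%
E(R_P) = R_f + β_P × MRP = 2.77% + 0.8069 × 5.61% = 7.30%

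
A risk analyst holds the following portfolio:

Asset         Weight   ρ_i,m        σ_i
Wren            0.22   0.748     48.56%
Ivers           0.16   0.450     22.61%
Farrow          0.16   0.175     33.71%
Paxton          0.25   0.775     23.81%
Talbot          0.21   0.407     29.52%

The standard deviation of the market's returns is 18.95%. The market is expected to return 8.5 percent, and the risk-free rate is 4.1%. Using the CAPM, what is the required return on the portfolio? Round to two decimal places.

8.21%

β_Wren = 0.748 × 48.56% / 18.95% = 1.9168
β_Ivers = 0.450 × 22.61% / 18.95% = 0.5369
β_Farrow = 0.175 × 33.71% / 18.95% = 0.3113
β_Paxton = 0.775 × 23.81% / 18.95% = 0.9738
β_Talbot = 0.407 × 29.52% / 18.95% = 0.6340
β_P = Σ w_i β_i = 0.22×1.9168 + 0.16×0.5369 + 0.16×0.3113 + 0.25×0.9738 + 0.21×0.6340 = 0.9340
MRP = 8.5% − 4.1% = 4.40%
E(R_P) = R_f + β_P × MRP = 4.1% + 0.9340 × 4.4% = 8.21%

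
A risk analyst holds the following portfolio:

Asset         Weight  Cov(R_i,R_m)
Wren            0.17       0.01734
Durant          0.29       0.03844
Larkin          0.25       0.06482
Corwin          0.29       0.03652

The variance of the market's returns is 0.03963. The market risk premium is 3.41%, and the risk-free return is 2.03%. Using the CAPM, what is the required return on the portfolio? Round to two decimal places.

5.55%

β_Wren = 0.01734 / 0.03963 = 0.4375
β_Durant = 0.03844 / 0.03963 = 0.9700
β_Larkin = 0.06482 / 0.03963 = 1.6356
β_Corwin = 0.03652 / 0.03963 = 0.9215
β_P = Σ w_i β_i = 0.17×0.4375 + 0.29×0.9700 + 0.25×1.6356 + 0.29×0.9215 = 1.0318
E(R_P) = R_f + β_P × MRP = 2.03% + 1.0318 × 3.41% = 5.55%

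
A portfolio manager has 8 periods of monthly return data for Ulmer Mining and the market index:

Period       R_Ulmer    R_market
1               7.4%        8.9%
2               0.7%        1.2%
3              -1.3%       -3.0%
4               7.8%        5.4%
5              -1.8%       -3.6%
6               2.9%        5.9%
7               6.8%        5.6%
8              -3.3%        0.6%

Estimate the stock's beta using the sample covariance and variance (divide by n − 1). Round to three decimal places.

Mean R_i = (7.4 + 0.7 − 1.3 + 7.8 − 1.8 + 2.9 + 6.8 − 3.3) / 8 = 2.4000%
Mean R_m = (8.9 + 1.2 − 3.0 + 5.4 − 3.6 + 5.9 + 5.6 + 0.6) / 8 = 2.6250%
Σ(R_i − R̄_i)(R_m − R̄_m) = 122.0100  ⇒  Cov = 122.0100 / 7 = 17.4300
Σ(R_m − R̄_m)² = 143.1750  ⇒  Var(R_m) = 143.1750 / 7 = 20.4536
β = Cov / Var(R_m) = 17.4300 / 20.4536 = 0.8522

0.852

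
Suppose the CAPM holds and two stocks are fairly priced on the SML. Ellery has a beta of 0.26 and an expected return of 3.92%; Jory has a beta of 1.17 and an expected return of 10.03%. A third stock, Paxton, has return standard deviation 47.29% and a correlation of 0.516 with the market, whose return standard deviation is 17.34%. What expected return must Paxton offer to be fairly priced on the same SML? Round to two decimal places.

MRP = (10.03% − 3.92%) / (1.17 − 0.26) = 6.7143%
R_f = 3.92% − 0.26 × 6.7143% = 2.1743%
β_Paxton = ρ·σ_i/σ_m = 0.516 × 47.29 / 17.34 = 1.4072
E(R_Paxton) = R_f + β × MRP = 2.1743% + 1.4072 × 6.7143% = 11.62%

11.62%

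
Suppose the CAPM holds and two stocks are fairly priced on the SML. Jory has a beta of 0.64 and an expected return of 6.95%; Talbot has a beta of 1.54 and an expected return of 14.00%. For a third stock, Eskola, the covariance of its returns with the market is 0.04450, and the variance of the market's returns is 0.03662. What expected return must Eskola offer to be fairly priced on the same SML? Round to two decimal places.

MRP = (14.00% − 6.95%) / (1.54 − 0.64) = 7.8333%
R_f = 6.95% − 0.64 × 7.8333% = 1.9367%
β_Eskola = Cov / Var(R_m) = 0.04450 / 0.03662 = 1.2152
E(R_Eskola) = R_f + β × MRP = 1.9367% + 1.2152 × 7.8333% = 11.46%

11.46%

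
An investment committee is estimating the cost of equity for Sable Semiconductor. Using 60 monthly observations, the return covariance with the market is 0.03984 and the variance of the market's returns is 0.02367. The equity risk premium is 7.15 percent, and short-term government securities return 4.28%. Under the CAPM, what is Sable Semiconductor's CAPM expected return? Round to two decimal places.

16.31%

β = Cov(R_i, R_m) / Var(R_m) = 0.03984 / 0.02367 = 1.6831
E(R) = R_f + β × MRP = 4.28% + 1.6831 × 7.15% = 16.31%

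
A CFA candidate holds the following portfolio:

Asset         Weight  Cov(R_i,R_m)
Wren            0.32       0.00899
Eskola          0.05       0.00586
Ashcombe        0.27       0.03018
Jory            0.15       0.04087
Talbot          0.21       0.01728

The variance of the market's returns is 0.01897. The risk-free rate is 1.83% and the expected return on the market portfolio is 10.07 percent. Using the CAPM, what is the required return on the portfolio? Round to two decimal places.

β_Wren = 0.00899 / 0.01897 = 0.4739
β_Eskola = 0.00586 / 0.01897 = 0.3089
β_Ashcombe = 0.03018 / 0.01897 = 1.5909
β_Jory = 0.04087 / 0.01897 = 2.1545
β_Talbot = 0.01728 / 0.01897 = 0.9109
β_P = Σ w_i β_i = 0.32×0.4739 + 0.05×0.3089 + 0.27×1.5909 + 0.15×2.1545 + 0.21×0.9109 = 1.1111
MRP = 10.07% − 1.83% = 8.24%
E(R_P) = R_f + β_P × MRP = 1.83% + 1.1111 × 8.24% = 10.99%

10.99%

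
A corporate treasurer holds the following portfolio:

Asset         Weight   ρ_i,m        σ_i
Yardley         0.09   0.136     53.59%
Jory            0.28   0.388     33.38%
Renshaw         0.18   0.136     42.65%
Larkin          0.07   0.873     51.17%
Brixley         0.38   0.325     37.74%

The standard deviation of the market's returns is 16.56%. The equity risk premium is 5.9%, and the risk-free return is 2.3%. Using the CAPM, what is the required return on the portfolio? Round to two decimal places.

β_Yardley = 0.136 × 53.59% / 16.56% = 0.4401
β_Jory = 0.388 × 33.38% / 16.56% = 0.7821
β_Renshaw = 0.136 × 42.65% / 16.56% = 0.3503
β_Larkin = 0.873 × 51.17% / 16.56% = 2.6975
β_Brixley = 0.325 × 37.74% / 16.56% = 0.7407
β_P = Σ w_i β_i = 0.09×0.4401 + 0.28×0.7821 + 0.18×0.3503 + 0.07×2.6975 + 0.38×0.7407 = 0.7919
E(R_P) = R_f + β_P × MRP = 2.3% + 0.7919 × 5.9% = 6.97%

6.97%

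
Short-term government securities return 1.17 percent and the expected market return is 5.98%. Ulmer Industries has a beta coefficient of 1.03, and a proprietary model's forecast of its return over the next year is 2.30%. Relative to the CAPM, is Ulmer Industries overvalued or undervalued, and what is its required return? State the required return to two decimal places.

MRP = 5.98% − 1.17% = 4.81%
Required return = R_f + β·MRP = 1.17% + 1.03 × 4.81% = 6.12%
Forecast 2.30% < required 6.12% → the stock plots below the SML → overvalued.

Overvalued; required return 6.12%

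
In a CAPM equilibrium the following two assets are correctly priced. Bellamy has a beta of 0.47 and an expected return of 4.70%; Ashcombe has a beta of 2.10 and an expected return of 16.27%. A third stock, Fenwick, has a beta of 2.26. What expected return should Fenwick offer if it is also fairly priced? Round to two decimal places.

MRP (SML slope) = (16.27% − 4.70%) / (2.10 − 0.47) = 11.57% / 1.63 = 7.0982%
R_f (intercept) = 4.70% − 0.47 × 7.0982% = 1.3638%
E(R_Fenwick) = R_f + β × MRP = 1.3638% + 2.26 × 7.0982% = 17.41%

17.41%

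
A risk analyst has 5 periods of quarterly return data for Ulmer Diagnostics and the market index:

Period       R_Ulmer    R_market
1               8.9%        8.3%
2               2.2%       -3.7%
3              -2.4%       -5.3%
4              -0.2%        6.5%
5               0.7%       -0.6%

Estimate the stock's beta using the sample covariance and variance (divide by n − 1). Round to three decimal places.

0.454

Mean R_i = (8.9 + 2.2 − 2.4 − 0.2 + 0.7) / 5 = 1.8400%
Mean R_m = (8.3 − 3.7 − 5.3 + 6.5 − 0.6) / 5 = 1.0400%
Σ(R_i − R̄_i)(R_m − R̄_m) = 67.1620  ⇒  Cov = 67.1620 / 4 = 16.7905
Σ(R_m − R̄_m)² = 147.8720  ⇒  Var(R_m) = 147.8720 / 4 = 36.9680
β = Cov / Var(R_m) = 16.7905 / 36.9680 = 0.4542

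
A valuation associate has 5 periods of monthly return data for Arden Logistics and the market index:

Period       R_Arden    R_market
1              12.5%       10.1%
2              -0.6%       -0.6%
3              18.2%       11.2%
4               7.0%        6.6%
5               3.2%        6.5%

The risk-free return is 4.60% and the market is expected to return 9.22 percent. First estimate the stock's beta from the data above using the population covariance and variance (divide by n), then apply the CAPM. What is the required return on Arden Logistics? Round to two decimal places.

11.38%

Mean R_i = (12.5 − 0.6 + 18.2 + 7.0 + 3.2) / 5 = 8.0600%
Mean R_m = (10.1 − 0.6 + 11.2 + 6.6 + 6.5) / 5 = 6.7600%
Σ(R_i − R̄_i)(R_m − R̄_m) = 125.0220  ⇒  Cov = 125.0220 / 5 = 25.0044
Σ(R_m − R̄_m)² = 85.1320  ⇒  Var(R_m) = 85.1320 / 5 = 17.0264
β = Cov / Var(R_m) = 25.0044 / 17.0264 = 1.4686
MRP = 9.22% − 4.60% = 4.62%
E(R) = R_f + β × MRP = 4.60% + 1.4686 × 4.62% = 11.38%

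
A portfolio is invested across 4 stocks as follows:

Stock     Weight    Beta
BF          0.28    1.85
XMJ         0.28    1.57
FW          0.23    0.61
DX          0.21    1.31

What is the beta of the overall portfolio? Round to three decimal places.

β_P = Σ w_i β_i = 0.28×1.85 + 0.28×1.57 + 0.23×0.61 + 0.21×1.31 = 1.3730

1.373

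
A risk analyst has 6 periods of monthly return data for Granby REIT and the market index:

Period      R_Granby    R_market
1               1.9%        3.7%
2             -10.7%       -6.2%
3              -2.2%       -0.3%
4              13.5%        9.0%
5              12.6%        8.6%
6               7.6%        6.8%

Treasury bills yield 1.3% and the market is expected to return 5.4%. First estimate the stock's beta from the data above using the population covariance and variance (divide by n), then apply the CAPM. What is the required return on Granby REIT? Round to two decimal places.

7.69%

Mean R_i = (1.9 − 10.7 − 2.2 + 13.5 + 12.6 + 7.6) / 6 = 3.7833%
Mean R_m = (3.7 − 6.2 − 0.3 + 9.0 + 8.6 + 6.8) / 6 = 3.6000%
Σ(R_i − R̄_i)(R_m − R̄_m) = 273.8500  ⇒  Cov = 273.8500 / 6 = 45.6417
Σ(R_m − R̄_m)² = 175.6600  ⇒  Var(R_m) = 175.6600 / 6 = 29.2767
β = Cov / Var(R_m) = 45.6417 / 29.2767 = 1.5590
MRP = 5.4% − 1.3% = 4.10%
E(R) = R_f + β × MRP = 1.3% + 1.5590 × 4.1% = 7.69%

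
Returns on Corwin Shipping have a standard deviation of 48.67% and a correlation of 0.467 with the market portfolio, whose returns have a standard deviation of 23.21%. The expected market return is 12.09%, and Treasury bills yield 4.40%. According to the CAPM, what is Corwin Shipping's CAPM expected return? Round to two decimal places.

11.93%

β = ρ × σ_i / σ_m = 0.467 × 48.67% / 23.21% = 0.9793
MRP = 12.09% − 4.40% = 7.69%
E(R) = 4.40% + 0.9793 × 7.69% = 11.93%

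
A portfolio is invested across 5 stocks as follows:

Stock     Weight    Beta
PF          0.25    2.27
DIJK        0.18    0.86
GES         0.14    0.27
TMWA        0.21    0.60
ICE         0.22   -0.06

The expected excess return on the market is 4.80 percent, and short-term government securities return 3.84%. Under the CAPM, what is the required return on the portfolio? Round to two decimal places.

8.03%

β_P = Σ w_i β_i = 0.25×2.27 + 0.18×0.86 + 0.14×0.27 + 0.21×0.60 + 0.22×-0.06 = 0.8729
E(R_P) = R_f + β_P × MRP = 3.84% + 0.8729 × 4.80% = 8.03%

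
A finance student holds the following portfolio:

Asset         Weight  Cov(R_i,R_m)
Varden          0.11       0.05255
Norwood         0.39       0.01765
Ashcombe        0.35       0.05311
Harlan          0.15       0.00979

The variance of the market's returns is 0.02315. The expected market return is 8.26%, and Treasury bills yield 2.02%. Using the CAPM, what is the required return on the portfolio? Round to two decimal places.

β_Varden = 0.05255 / 0.02315 = 2.2700
β_Norwood = 0.01765 / 0.02315 = 0.7624
β_Ashcombe = 0.05311 / 0.02315 = 2.2942
β_Harlan = 0.00979 / 0.02315 = 0.4229
β_P = Σ w_i β_i = 0.11×2.2700 + 0.39×0.7624 + 0.35×2.2942 + 0.15×0.4229 = 1.4134
MRP = 8.26% − 2.02% = 6.24%
E(R_P) = R_f + β_P × MRP = 2.02% + 1.4134 × 6.24% = 10.84%

10.84%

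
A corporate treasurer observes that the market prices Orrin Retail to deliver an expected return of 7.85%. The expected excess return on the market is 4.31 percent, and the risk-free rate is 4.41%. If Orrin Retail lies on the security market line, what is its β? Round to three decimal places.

0.798

β = (E(R) − R_f) / MRP = (7.85% − 4.41%) / 4.31% = 3.44% / 4.31% = 0.798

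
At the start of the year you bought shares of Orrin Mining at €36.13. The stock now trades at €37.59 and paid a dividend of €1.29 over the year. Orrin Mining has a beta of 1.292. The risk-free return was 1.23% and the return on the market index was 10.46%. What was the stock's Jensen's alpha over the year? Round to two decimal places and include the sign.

Realised HPR = (P1 + D1 − P0) / P0 = (37.59 + 1.29 − 36.13) / 36.13 = 2.75 / 36.13 = 7.6114%
MRP = 10.46% − 1.23% = 9.23%
CAPM required = R_f + β·MRP = 1.23% + 1.292 × 9.23% = 13.15516%
α = realised − required = 7.6114% − 13.15516% = -5.54%

-5.54%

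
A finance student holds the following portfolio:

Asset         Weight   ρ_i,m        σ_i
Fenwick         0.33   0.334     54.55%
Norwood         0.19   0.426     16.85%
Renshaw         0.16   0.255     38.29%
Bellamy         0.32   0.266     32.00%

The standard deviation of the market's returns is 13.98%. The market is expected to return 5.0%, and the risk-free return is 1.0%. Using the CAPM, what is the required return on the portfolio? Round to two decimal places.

β_Fenwick = 0.334 × 54.55% / 13.98% = 1.3033
β_Norwood = 0.426 × 16.85% / 13.98% = 0.5135
β_Renshaw = 0.255 × 38.29% / 13.98% = 0.6984
β_Bellamy = 0.266 × 32.00% / 13.98% = 0.6089
β_P = Σ w_i β_i = 0.33×1.3033 + 0.19×0.5135 + 0.16×0.6984 + 0.32×0.6089 = 0.8342
MRP = 5.0% − 1.0% = 4.00%
E(R_P) = R_f + β_P × MRP = 1.0% + 0.8342 × 4.0% = 4.34%

4.34%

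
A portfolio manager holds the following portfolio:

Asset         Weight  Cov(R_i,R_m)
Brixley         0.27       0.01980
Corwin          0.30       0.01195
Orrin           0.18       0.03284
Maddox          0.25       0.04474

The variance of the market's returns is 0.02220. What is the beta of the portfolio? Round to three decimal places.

β_Brixley = 0.01980 / 0.02220 = 0.8919
β_Corwin = 0.01195 / 0.02220 = 0.5383
β_Orrin = 0.03284 / 0.02220 = 1.4793
β_Maddox = 0.04474 / 0.02220 = 2.0153
β_P = Σ w_i β_i = 0.27×0.8919 + 0.30×0.5383 + 0.18×1.4793 + 0.25×2.0153 = 1.1724

1.172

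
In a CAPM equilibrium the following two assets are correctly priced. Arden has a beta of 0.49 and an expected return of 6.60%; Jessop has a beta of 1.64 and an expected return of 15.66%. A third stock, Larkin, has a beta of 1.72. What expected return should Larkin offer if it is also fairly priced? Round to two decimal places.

MRP (SML slope) = (15.66% − 6.60%) / (1.64 − 0.49) = 9.06% / 1.15 = 7.8783%
R_f (intercept) = 6.60% − 0.49 × 7.8783% = 2.7396%
E(R_Larkin) = R_f + β × MRP = 2.7396% + 1.72 × 7.8783% = 16.29%

16.29%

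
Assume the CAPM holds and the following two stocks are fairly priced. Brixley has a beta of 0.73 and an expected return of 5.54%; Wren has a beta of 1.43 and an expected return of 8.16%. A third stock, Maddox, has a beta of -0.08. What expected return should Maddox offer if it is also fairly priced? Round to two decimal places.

MRP (SML slope) = (8.16% − 5.54%) / (1.43 − 0.73) = 2.62% / 0.70 = 3.7429%
R_f (intercept) = 5.54% − 0.73 × 3.7429% = 2.8077%
E(R_Maddox) = R_f + β × MRP = 2.8077% + -0.08 × 3.7429% = 2.51%

2.51%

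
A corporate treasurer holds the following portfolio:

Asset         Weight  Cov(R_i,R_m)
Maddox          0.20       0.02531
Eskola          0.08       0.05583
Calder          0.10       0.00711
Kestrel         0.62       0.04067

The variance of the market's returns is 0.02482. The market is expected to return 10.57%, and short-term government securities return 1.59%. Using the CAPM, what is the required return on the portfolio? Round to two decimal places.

β_Maddox = 0.02531 / 0.02482 = 1.0197
β_Eskola = 0.05583 / 0.02482 = 2.2494
β_Calder = 0.00711 / 0.02482 = 0.2865
β_Kestrel = 0.04067 / 0.02482 = 1.6386
β_P = Σ w_i β_i = 0.20×1.0197 + 0.08×2.2494 + 0.10×0.2865 + 0.62×1.6386 = 1.4285
MRP = 10.57% − 1.59% = 8.98%
E(R_P) = R_f + β_P × MRP = 1.59% + 1.4285 × 8.98% = 14.42%

14.42%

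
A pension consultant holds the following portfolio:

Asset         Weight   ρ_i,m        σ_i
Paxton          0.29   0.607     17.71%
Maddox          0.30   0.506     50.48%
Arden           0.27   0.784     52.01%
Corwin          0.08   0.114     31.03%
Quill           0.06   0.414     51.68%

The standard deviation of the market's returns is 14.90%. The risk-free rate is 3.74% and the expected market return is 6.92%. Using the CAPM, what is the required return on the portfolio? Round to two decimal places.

8.72%

β_Paxton = 0.607 × 17.71% / 14.90% = 0.7215
β_Maddox = 0.506 × 50.48% / 14.90% = 1.7143
β_Arden = 0.784 × 52.01% / 14.90% = 2.7366
β_Corwin = 0.114 × 31.03% / 14.90% = 0.2374
β_Quill = 0.414 × 51.68% / 14.90% = 1.4359
β_P = Σ w_i β_i = 0.29×0.7215 + 0.30×1.7143 + 0.27×2.7366 + 0.08×0.2374 + 0.06×1.4359 = 1.5676
MRP = 6.92% − 3.74% = 3.18%
E(R_P) = R_f + β_P × MRP = 3.74% + 1.5676 × 3.18% = 8.72%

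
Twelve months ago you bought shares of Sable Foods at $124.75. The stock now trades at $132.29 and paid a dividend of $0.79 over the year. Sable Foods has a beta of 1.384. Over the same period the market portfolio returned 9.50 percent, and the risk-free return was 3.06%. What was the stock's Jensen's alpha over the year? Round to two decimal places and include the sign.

-5.30%

Realised HPR = (P1 + D1 − P0) / P0 = (132.29 + 0.79 − 124.75) / 124.75 = 8.33 / 124.75 = 6.6774%
MRP = 9.50% − 3.06% = 6.44%
CAPM required = R_f + β·MRP = 3.06% + 1.384 × 6.44% = 11.97296%
α = realised − required = 6.6774% − 11.97296% = -5.30%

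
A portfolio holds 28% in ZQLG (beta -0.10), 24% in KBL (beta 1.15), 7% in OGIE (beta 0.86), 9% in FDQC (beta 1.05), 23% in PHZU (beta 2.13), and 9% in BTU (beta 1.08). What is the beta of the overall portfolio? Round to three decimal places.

β_P = Σ w_i β_i = 0.28×-0.10 + 0.24×1.15 + 0.07×0.86 + 0.09×1.05 + 0.23×2.13 + 0.09×1.08 = 0.9898

0.990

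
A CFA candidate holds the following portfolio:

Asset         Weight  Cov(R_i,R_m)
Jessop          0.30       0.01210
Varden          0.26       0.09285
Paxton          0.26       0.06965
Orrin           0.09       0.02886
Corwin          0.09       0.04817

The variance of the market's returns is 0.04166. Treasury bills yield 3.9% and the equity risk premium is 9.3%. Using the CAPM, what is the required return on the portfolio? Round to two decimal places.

15.69%

β_Jessop = 0.01210 / 0.04166 = 0.2904
β_Varden = 0.09285 / 0.04166 = 2.2288
β_Paxton = 0.06965 / 0.04166 = 1.6719
β_Orrin = 0.02886 / 0.04166 = 0.6928
β_Corwin = 0.04817 / 0.04166 = 1.1563
β_P = Σ w_i β_i = 0.30×0.2904 + 0.26×2.2288 + 0.26×1.6719 + 0.09×0.6928 + 0.09×1.1563 = 1.2677
E(R_P) = R_f + β_P × MRP = 3.9% + 1.2677 × 9.3% = 15.69%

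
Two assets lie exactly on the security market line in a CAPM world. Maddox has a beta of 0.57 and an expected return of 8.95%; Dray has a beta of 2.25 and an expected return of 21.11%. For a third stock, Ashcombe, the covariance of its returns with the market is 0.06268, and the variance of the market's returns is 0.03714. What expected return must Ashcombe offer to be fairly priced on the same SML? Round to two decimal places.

MRP = (21.11% − 8.95%) / (2.25 − 0.57) = 7.2381%
R_f = 8.95% − 0.57 × 7.2381% = 4.8243%
β_Ashcombe = Cov / Var(R_m) = 0.06268 / 0.03714 = 1.6877
E(R_Ashcombe) = R_f + β × MRP = 4.8243% + 1.6877 × 7.2381% = 17.04%

17.04%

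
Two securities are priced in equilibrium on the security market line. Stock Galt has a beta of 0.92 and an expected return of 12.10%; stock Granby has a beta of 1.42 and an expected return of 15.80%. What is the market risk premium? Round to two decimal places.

7.40%

Both satisfy E(R) = R_f + β·MRP, so the slope of the SML is
MRP = (15.80% − 12.10%) / (1.42 − 0.92) = 3.70% / 0.50 = 7.4000%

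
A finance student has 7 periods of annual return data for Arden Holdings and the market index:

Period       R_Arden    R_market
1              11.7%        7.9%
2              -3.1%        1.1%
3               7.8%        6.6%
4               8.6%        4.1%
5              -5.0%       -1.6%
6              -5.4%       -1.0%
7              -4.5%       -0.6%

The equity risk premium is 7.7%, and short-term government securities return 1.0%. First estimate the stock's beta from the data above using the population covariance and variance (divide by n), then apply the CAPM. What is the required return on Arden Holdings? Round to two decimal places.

Mean R_i = (11.7 − 3.1 + 7.8 + 8.6 − 5.0 − 5.4 − 4.5) / 7 = 1.4429%
Mean R_m = (7.9 + 1.1 + 6.6 + 4.1 − 1.6 − 1.0 − 0.6) / 7 = 2.3571%
Σ(R_i − R̄_i)(R_m − R̄_m) = 168.0529  ⇒  Cov = 168.0529 / 7 = 24.0076
Σ(R_m − R̄_m)² = 89.0171  ⇒  Var(R_m) = 89.0171 / 7 = 12.7167
β = Cov / Var(R_m) = 24.0076 / 12.7167 = 1.8879
E(R) = R_f + β × MRP = 1.0% + 1.8879 × 7.7% = 15.54%

15.54%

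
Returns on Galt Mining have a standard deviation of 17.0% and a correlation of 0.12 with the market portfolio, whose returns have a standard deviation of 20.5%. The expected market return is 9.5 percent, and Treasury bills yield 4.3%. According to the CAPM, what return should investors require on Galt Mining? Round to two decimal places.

β = ρ × σ_i / σ_m = 0.12 × 17.0% / 20.5% = 0.0995
MRP = 9.5% − 4.3% = 5.20%
E(R) = 4.3% + 0.0995 × 5.2% = 4.82%

4.82%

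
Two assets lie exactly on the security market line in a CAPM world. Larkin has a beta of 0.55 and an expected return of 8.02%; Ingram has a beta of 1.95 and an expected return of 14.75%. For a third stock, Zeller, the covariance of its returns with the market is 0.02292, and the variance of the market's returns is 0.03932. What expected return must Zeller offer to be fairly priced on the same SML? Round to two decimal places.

MRP = (14.75% − 8.02%) / (1.95 − 0.55) = 4.8071%
R_f = 8.02% − 0.55 × 4.8071% = 5.3761%
β_Zeller = Cov / Var(R_m) = 0.02292 / 0.03932 = 0.5829
E(R_Zeller) = R_f + β × MRP = 5.3761% + 0.5829 × 4.8071% = 8.18%

8.18%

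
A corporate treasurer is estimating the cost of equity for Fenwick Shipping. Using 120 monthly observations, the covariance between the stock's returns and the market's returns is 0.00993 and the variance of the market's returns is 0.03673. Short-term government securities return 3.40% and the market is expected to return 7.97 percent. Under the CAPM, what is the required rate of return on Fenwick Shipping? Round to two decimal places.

β = Cov(R_i, R_m) / Var(R_m) = 0.00993 / 0.03673 = 0.2704
MRP = 7.97% − 3.40% = 4.57%
E(R) = R_f + β × MRP = 3.40% + 0.2704 × 4.57% = 4.64%

4.64%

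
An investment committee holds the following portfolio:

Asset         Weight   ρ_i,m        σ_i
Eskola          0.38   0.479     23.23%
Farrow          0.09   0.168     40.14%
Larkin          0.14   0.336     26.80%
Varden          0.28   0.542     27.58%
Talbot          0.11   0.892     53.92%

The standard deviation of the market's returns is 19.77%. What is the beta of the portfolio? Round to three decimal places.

0.788

β_Eskola = 0.479 × 23.23% / 19.77% = 0.5628
β_Farrow = 0.168 × 40.14% / 19.77% = 0.3411
β_Larkin = 0.336 × 26.80% / 19.77% = 0.4555
β_Varden = 0.542 × 27.58% / 19.77% = 0.7561
β_Talbot = 0.892 × 53.92% / 19.77% = 2.4328
β_P = Σ w_i β_i = 0.38×0.5628 + 0.09×0.3411 + 0.14×0.4555 + 0.28×0.7561 + 0.11×2.4328 = 0.7876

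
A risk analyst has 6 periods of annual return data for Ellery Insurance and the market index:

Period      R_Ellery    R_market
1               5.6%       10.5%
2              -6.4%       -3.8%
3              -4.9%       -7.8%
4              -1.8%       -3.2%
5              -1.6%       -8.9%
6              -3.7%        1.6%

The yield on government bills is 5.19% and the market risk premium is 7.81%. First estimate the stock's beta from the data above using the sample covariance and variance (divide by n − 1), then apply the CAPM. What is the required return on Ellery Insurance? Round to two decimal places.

8.58%

Mean R_i = (5.6 − 6.4 − 4.9 − 1.8 − 1.6 − 3.7) / 6 = -2.1333%
Mean R_m = (10.5 − 3.8 − 7.8 − 3.2 − 8.9 + 1.6) / 6 = -1.9333%
Σ(R_i − R̄_i)(R_m − R̄_m) = 110.6733  ⇒  Cov = 110.6733 / 5 = 22.1347
Σ(R_m − R̄_m)² = 255.1133  ⇒  Var(R_m) = 255.1133 / 5 = 51.0227
β = Cov / Var(R_m) = 22.1347 / 51.0227 = 0.4338
E(R) = R_f + β × MRP = 5.19% + 0.4338 × 7.81% = 8.58%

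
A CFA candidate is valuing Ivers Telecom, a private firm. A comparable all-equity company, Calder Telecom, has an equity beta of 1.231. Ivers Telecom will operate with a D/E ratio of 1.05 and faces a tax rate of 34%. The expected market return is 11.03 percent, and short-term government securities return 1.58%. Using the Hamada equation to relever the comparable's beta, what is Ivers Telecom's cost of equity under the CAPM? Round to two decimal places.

β_L = β_U × [1 + (1 − t)(D/E)] = 1.231 × [1 + (1 − 0.34) × 1.05]
    = 1.231 × [1 + 0.66 × 1.05] = 1.231 × 1.6930 = 2.0841
MRP = 11.03% − 1.58% = 9.45%
E(R) = R_f + β_L × MRP = 1.58% + 2.0841 × 9.45% = 21.27%

21.27%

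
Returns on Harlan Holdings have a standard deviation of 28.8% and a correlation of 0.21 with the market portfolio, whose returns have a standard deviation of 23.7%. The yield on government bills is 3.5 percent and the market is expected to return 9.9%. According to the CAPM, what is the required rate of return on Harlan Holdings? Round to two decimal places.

5.13%

β = ρ × σ_i / σ_m = 0.21 × 28.8% / 23.7% = 0.2552
MRP = 9.9% − 3.5% = 6.40%
E(R) = 3.5% + 0.2552 × 6.4% = 5.13%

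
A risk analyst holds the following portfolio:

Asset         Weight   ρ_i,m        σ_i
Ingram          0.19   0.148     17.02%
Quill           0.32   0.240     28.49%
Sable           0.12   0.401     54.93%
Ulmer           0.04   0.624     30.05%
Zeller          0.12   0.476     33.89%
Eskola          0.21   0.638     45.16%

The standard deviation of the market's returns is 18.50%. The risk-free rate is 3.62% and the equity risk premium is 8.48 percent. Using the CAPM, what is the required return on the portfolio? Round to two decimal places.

10.06%

β_Ingram = 0.148 × 17.02% / 18.50% = 0.1362
β_Quill = 0.240 × 28.49% / 18.50% = 0.3696
β_Sable = 0.401 × 54.93% / 18.50% = 1.1906
β_Ulmer = 0.624 × 30.05% / 18.50% = 1.0136
β_Zeller = 0.476 × 33.89% / 18.50% = 0.8720
β_Eskola = 0.638 × 45.16% / 18.50% = 1.5574
β_P = Σ w_i β_i = 0.19×0.1362 + 0.32×0.3696 + 0.12×1.1906 + 0.04×1.0136 + 0.12×0.8720 + 0.21×1.5574 = 0.7593
E(R_P) = R_f + β_P × MRP = 3.62% + 0.7593 × 8.48% = 10.06%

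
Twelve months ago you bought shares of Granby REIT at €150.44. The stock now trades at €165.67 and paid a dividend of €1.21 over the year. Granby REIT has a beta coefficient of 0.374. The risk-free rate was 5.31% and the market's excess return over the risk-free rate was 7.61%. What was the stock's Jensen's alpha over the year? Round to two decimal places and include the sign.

+2.77%

Realised HPR = (P1 + D1 − P0) / P0 = (165.67 + 1.21 − 150.44) / 150.44 = 16.44 / 150.44 = 10.9279%
CAPM required = R_f + β·MRP = 5.31% + 0.374 × 7.61% = 8.15614%
α = realised − required = 10.9279% − 8.15614% = +2.77%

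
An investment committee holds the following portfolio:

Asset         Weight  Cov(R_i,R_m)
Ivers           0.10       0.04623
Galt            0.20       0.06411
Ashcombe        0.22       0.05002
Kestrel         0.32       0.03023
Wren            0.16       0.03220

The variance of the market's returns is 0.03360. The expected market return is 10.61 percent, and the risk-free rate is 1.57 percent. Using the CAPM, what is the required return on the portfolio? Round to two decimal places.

β_Ivers = 0.04623 / 0.03360 = 1.3759
β_Galt = 0.06411 / 0.03360 = 1.9080
β_Ashcombe = 0.05002 / 0.03360 = 1.4887
β_Kestrel = 0.03023 / 0.03360 = 0.8997
β_Wren = 0.03220 / 0.03360 = 0.9583
β_P = Σ w_i β_i = 0.10×1.3759 + 0.20×1.9080 + 0.22×1.4887 + 0.32×0.8997 + 0.16×0.9583 = 1.2879
MRP = 10.61% − 1.57% = 9.04%
E(R_P) = R_f + β_P × MRP = 1.57% + 1.2879 × 9.04% = 13.21%

13.21%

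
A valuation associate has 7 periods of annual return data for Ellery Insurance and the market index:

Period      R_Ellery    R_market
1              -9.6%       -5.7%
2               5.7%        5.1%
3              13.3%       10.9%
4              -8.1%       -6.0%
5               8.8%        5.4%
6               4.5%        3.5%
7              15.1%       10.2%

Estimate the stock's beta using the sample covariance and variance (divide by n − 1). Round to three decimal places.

1.409

Mean R_i = (-9.6 + 5.7 + 13.3 − 8.1 + 8.8 + 4.5 + 15.1) / 7 = 4.2429%
Mean R_m = (-5.7 + 5.1 + 10.9 − 6.0 + 5.4 + 3.5 + 10.2) / 7 = 3.3429%
Σ(R_i − R̄_i)(R_m − R̄_m) = 395.3671  ⇒  Cov = 395.3671 / 6 = 65.8945
Σ(R_m − R̄_m)² = 280.5371  ⇒  Var(R_m) = 280.5371 / 6 = 46.7562
β = Cov / Var(R_m) = 65.8945 / 46.7562 = 1.4093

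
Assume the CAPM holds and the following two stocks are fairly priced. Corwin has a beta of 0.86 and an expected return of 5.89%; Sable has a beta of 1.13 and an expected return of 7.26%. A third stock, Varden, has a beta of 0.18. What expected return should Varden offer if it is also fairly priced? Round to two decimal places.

2.44%

MRP (SML slope) = (7.26% − 5.89%) / (1.13 − 0.86) = 1.37% / 0.27 = 5.0741%
R_f (intercept) = 5.89% − 0.86 × 5.0741% = 1.5263%
E(R_Varden) = R_f + β × MRP = 1.5263% + 0.18 × 5.0741% = 2.44%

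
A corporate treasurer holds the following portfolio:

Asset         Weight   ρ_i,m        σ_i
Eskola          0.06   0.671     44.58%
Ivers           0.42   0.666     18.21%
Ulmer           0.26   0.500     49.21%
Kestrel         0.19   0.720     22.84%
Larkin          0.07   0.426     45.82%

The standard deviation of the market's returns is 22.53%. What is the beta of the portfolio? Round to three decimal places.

0.789

β_Eskola = 0.671 × 44.58% / 22.53% = 1.3277
β_Ivers = 0.666 × 18.21% / 22.53% = 0.5383
β_Ulmer = 0.500 × 49.21% / 22.53% = 1.0921
β_Kestrel = 0.720 × 22.84% / 22.53% = 0.7299
β_Larkin = 0.426 × 45.82% / 22.53% = 0.8664
β_P = Σ w_i β_i = 0.06×1.3277 + 0.42×0.5383 + 0.26×1.0921 + 0.19×0.7299 + 0.07×0.8664 = 0.7890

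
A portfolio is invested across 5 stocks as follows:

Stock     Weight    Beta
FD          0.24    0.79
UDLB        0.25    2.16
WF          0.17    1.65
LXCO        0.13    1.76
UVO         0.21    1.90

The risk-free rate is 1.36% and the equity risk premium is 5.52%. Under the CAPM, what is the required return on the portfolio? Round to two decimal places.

10.40%

β_P = Σ w_i β_i = 0.24×0.79 + 0.25×2.16 + 0.17×1.65 + 0.13×1.76 + 0.21×1.90 = 1.6379
E(R_P) = R_f + β_P × MRP = 1.36% + 1.6379 × 5.52% = 10.40%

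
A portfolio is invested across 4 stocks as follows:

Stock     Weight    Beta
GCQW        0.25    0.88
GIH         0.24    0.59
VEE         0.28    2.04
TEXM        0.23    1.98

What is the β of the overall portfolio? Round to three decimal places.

1.388

β_P = Σ w_i β_i = 0.25×0.88 + 0.24×0.59 + 0.28×2.04 + 0.23×1.98 = 1.3882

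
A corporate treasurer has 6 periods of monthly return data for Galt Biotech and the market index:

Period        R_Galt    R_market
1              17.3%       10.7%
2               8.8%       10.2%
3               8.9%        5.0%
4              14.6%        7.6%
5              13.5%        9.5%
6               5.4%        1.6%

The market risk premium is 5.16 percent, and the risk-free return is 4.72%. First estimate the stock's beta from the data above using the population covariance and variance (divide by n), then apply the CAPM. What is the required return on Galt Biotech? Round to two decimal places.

Mean R_i = (17.3 + 8.8 + 8.9 + 14.6 + 13.5 + 5.4) / 6 = 11.4167%
Mean R_m = (10.7 + 10.2 + 5.0 + 7.6 + 9.5 + 1.6) / 6 = 7.4333%
Σ(R_i − R̄_i)(R_m − R̄_m) = 58.0367  ⇒  Cov = 58.0367 / 6 = 9.6728
Σ(R_m − R̄_m)² = 62.5733  ⇒  Var(R_m) = 62.5733 / 6 = 10.4289
β = Cov / Var(R_m) = 9.6728 / 10.4289 = 0.9275
E(R) = R_f + β × MRP = 4.72% + 0.9275 × 5.16% = 9.51%

9.51%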